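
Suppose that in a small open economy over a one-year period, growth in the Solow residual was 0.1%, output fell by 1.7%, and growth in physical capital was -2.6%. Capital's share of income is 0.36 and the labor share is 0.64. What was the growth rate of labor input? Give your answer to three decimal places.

Labor's share = 1 − 0.36 = 0.64.
gY = gA + 0.36×(-2.6) + 0.64×g.
0.64×g = -1.7 − 0.1 + 0.936 = -0.864.
g = -0.864 / 0.64 = -1.35%.

-1.350%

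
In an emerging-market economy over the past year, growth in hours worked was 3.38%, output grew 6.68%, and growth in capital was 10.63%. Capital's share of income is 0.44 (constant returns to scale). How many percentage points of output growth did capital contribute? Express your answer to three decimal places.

Contribution = share × growth = 0.44 × 10.63 = 4.6772 pp.

4.677 pp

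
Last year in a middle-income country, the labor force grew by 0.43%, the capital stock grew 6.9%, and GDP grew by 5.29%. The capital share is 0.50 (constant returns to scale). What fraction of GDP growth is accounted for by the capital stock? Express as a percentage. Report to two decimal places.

The capital stock accounted for 65.22% of growth.

The capital stock contributed 0.5 × 6.9 = 3.45 pp.
Share of growth = 3.45 / 5.29 × 100 = 65.2174%.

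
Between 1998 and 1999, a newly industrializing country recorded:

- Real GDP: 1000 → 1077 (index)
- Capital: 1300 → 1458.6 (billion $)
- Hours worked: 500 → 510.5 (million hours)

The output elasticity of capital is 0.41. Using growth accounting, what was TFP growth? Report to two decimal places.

1.46%

Real GDP growth = (1077 − 1000) / 1000 = 7.7%.
Capital growth = (1458.6 − 1300) / 1300 = 12.2%.
Hours worked growth = (510.5 − 500) / 500 = 2.1%.
Labor's share = 1 − 0.41 = 0.59.
Capital: 0.41 × 12.2 = 5.002 pp.
Hours worked: 0.59 × 2.1 = 1.239 pp.
TFP growth = 7.7 − 6.241 = 1.459%.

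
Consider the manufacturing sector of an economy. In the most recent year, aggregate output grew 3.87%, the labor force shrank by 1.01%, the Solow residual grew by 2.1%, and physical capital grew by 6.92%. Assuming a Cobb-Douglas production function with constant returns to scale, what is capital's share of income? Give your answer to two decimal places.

gY = gA + α·gK + (1−α)·gL, so gY − gA − gL = α(gK − gL).
3.87 − 2.1 + 1.01 = α × (6.92 − (-1.01)).
2.78 = 7.93 α, so α = 0.3506.

Capital's share of income is 0.35.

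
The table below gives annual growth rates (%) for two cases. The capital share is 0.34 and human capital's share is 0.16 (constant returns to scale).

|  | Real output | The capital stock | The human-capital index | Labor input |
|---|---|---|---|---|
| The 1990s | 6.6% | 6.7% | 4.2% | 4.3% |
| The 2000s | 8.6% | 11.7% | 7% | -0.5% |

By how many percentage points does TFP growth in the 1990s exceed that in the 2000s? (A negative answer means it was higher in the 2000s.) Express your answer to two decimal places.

Labor's share = 1 − 0.34 − 0.16 = 0.5.
The 1990s: TFP = 6.6 − 2.278 − 0.672 − 2.15 = 1.5%.
The 2000s: TFP = 8.6 − 3.978 − 1.12 + 0.25 = 3.752%.
Difference = 1.5 − (3.752) = -2.252 pp.

-2.25 percentage points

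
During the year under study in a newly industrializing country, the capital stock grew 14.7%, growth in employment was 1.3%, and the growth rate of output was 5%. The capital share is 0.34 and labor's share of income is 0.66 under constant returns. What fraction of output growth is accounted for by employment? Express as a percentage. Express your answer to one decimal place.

Employment accounted for 17.2% of growth.

Labor's share = 1 − 0.34 = 0.66.
Employment contributed 0.66 × 1.3 = 0.858 pp.
Share of growth = 0.858 / 5 × 100 = 17.16%.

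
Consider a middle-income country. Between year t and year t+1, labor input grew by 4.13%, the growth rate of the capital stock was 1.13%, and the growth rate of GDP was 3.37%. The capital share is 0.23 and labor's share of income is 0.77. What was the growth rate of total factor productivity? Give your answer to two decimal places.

-0.07%

Labor's share = 1 − 0.23 = 0.77.
The capital stock: 0.23 × 1.13 = 0.2599 pp.
Labor input: 0.77 × 4.13 = 3.1801 pp.
TFP growth = 3.37 − 3.44 = -0.07%.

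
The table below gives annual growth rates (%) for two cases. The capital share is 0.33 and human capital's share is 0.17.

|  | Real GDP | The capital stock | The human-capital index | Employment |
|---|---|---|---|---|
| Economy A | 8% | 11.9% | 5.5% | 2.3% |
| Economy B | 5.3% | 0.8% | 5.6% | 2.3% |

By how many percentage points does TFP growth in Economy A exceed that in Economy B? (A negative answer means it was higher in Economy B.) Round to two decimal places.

-0.95 percentage points

Labor's share = 1 − 0.33 − 0.17 = 0.5.
Economy A: TFP = 8 − 3.927 − 0.935 − 1.15 = 1.988%.
Economy B: TFP = 5.3 − 0.264 − 0.952 − 1.15 = 2.934%.
Difference = 1.988 − (2.934) = -0.946 pp.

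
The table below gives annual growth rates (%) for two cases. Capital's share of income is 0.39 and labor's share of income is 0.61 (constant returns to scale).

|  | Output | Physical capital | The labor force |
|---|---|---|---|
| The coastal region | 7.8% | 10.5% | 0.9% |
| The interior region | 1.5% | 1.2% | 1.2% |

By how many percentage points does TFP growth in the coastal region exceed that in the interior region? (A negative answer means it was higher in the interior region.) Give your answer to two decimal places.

2.86 percentage points

Labor's share = 1 − 0.39 = 0.61.
The coastal region: TFP = 7.8 − 4.095 − 0.549 = 3.156%.
The interior region: TFP = 1.5 − 0.468 − 0.732 = 0.3%.
Difference = 3.156 − (0.3) = 2.856 pp.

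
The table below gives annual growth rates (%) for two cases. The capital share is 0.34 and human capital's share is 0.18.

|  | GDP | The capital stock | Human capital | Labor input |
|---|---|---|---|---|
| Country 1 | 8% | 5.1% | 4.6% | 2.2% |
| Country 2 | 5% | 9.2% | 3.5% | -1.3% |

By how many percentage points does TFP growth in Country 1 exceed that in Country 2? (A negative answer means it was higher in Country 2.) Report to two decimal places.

2.52 percentage points

Labor's share = 1 − 0.34 − 0.18 = 0.48.
Country 1: TFP = 8 − 1.734 − 0.828 − 1.056 = 4.382%.
Country 2: TFP = 5 − 3.128 − 0.63 + 0.624 = 1.866%.
Difference = 4.382 − (1.866) = 2.516 pp.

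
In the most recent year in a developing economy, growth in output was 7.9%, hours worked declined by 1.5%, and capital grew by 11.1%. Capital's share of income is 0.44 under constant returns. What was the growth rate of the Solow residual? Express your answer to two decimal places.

3.86%

Labor's share = 1 − 0.44 = 0.56.
Capital: 0.44 × 11.1 = 4.884 pp.
Hours worked: 0.56 × (-1.5) = -0.84 pp.
TFP growth = 7.9 − 4.044 = 3.856%.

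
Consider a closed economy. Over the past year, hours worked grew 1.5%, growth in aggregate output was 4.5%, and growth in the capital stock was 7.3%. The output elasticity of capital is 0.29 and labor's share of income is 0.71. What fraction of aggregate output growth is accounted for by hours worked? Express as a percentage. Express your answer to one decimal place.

23.7%

Labor's share = 1 − 0.29 = 0.71.
Hours worked contributed 0.71 × 1.5 = 1.065 pp.
Share of growth = 1.065 / 4.5 × 100 = 23.667%.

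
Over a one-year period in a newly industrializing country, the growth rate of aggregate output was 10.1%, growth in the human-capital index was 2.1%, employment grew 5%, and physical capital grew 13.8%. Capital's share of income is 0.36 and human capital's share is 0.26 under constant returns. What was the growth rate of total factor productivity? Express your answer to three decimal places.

Labor's share = 1 − 0.36 − 0.26 = 0.38.
Physical capital: 0.36 × 13.8 = 4.968 pp.
The human-capital index: 0.26 × 2.1 = 0.546 pp.
Employment: 0.38 × 5 = 1.9 pp.
TFP growth = 10.1 − 7.414 = 2.686%.

Total factor productivity grew 2.686%.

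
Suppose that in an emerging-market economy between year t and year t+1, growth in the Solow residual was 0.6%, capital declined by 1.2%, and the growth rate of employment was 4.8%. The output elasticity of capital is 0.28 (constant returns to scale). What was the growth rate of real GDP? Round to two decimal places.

3.72%

Labor's share = 1 − 0.28 = 0.72.
Capital: 0.28 × (-1.2) = -0.336 pp.
Employment: 0.72 × 4.8 = 3.456 pp.
Output growth = 0.6 + 3.12 = 3.72%.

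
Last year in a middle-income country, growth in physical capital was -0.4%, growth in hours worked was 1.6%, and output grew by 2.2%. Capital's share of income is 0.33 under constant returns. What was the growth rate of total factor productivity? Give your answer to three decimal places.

Labor's share = 1 − 0.33 = 0.67.
Physical capital: 0.33 × (-0.4) = -0.132 pp.
Hours worked: 0.67 × 1.6 = 1.072 pp.
TFP growth = 2.2 − 0.94 = 1.26%.

Total factor productivity grew 1.260%.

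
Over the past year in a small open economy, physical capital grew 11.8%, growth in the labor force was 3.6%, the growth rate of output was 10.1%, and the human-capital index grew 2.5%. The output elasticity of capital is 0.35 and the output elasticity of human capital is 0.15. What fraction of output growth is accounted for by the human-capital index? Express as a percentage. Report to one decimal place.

The human-capital index contributed 0.15 × 2.5 = 0.375 pp.
Share of growth = 0.375 / 10.1 × 100 = 3.713%.

3.7%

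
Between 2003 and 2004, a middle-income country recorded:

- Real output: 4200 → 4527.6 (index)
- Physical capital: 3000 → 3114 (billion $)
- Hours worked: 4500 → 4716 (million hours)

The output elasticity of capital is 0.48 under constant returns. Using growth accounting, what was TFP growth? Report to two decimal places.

TFP growth was 3.48%.

Real output growth = (4527.6 − 4200) / 4200 = 7.8%.
Physical capital growth = (3114 − 3000) / 3000 = 3.8%.
Hours worked growth = (4716 − 4500) / 4500 = 4.8%.
Labor's share = 1 − 0.48 = 0.52.
Physical capital: 0.48 × 3.8 = 1.824 pp.
Hours worked: 0.52 × 4.8 = 2.496 pp.
TFP growth = 7.8 − 4.32 = 3.48%.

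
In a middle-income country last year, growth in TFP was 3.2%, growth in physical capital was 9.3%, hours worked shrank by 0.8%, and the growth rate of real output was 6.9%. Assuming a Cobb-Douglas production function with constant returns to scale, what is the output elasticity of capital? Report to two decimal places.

gY = gA + α·gK + (1−α)·gL, so gY − gA − gL = α(gK − gL).
6.9 − 3.2 + 0.8 = α × (9.3 − (-0.8)).
4.5 = 10.1 α, so α = 0.4455.

α = 0.45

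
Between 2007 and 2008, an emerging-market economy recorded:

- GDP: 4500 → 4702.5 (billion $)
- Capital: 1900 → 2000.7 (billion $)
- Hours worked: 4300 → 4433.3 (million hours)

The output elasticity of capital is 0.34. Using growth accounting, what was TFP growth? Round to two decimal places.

GDP growth = (4702.5 − 4500) / 4500 = 4.5%.
Capital growth = (2000.7 − 1900) / 1900 = 5.3%.
Hours worked growth = (4433.3 − 4300) / 4300 = 3.1%.
Labor's share = 1 − 0.34 = 0.66.
Capital: 0.34 × 5.3 = 1.802 pp.
Hours worked: 0.66 × 3.1 = 2.046 pp.
TFP growth = 4.5 − 3.848 = 0.652%.

0.65%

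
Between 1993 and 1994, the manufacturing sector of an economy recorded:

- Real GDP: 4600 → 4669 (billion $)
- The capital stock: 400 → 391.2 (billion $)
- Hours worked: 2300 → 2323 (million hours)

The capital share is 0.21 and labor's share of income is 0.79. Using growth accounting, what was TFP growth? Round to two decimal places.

Real GDP growth = (4669 − 4600) / 4600 = 1.5%.
The capital stock growth = (391.2 − 400) / 400 = -2.2%.
Hours worked growth = (2323 − 2300) / 2300 = 1%.
Labor's share = 1 − 0.21 = 0.79.
The capital stock: 0.21 × (-2.2) = -0.462 pp.
Hours worked: 0.79 × 1 = 0.79 pp.
TFP growth = 1.5 − 0.328 = 1.172%.

TFP grew 1.17%.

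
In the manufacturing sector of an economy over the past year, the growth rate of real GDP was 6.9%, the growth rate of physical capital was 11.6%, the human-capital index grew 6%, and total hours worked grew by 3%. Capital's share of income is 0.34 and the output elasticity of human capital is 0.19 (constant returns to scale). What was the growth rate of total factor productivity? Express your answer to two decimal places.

Labor's share = 1 − 0.34 − 0.19 = 0.47.
Physical capital: 0.34 × 11.6 = 3.944 pp.
The human-capital index: 0.19 × 6 = 1.14 pp.
Total hours worked: 0.47 × 3 = 1.41 pp.
TFP growth = 6.9 − 6.494 = 0.406%.

0.41%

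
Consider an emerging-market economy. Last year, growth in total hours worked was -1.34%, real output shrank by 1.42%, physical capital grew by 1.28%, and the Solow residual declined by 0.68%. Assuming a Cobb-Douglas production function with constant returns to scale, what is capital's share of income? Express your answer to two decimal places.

gY = gA + α·gK + (1−α)·gL, so gY − gA − gL = α(gK − gL).
-1.42 + 0.68 + 1.34 = α × (1.28 − (-1.34)).
0.6 = 2.62 α, so α = 0.229.

0.23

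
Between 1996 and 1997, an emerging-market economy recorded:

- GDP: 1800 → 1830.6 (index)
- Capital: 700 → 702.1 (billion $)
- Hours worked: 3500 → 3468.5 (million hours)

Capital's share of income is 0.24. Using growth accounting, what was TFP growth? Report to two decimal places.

GDP growth = (1830.6 − 1800) / 1800 = 1.7%.
Capital growth = (702.1 − 700) / 700 = 0.3%.
Hours worked growth = (3468.5 − 3500) / 3500 = -0.9%.
Labor's share = 1 − 0.24 = 0.76.
Capital: 0.24 × 0.3 = 0.072 pp.
Hours worked: 0.76 × (-0.9) = -0.684 pp.
TFP growth = 1.7 + 0.612 = 2.312%.

2.31%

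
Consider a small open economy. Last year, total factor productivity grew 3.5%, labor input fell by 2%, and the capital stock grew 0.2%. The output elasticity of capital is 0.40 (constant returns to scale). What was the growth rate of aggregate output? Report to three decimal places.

Labor's share = 1 − 0.4 = 0.6.
The capital stock: 0.4 × 0.2 = 0.08 pp.
Labor input: 0.6 × (-2) = -1.2 pp.
Output growth = 3.5 + (-1.12) = 2.38%.

Aggregate output growth was 2.380%.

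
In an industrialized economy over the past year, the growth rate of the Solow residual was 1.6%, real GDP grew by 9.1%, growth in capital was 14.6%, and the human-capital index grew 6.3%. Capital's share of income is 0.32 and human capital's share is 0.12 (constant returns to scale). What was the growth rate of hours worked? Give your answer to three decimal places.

3.700%

Labor's share = 1 − 0.32 − 0.12 = 0.56.
gY = gA + 0.32×14.6 + 0.12×6.3 + 0.56×g.
0.56×g = 9.1 − 1.6 − 5.428 = 2.072.
g = 2.072 / 0.56 = 3.7%.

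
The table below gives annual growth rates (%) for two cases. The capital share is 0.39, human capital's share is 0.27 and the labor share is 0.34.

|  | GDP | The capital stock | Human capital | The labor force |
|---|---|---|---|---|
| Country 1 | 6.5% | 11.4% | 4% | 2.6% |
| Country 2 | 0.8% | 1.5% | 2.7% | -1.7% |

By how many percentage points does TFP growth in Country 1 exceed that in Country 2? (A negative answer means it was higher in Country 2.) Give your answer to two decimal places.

0.03 percentage points

Labor's share = 1 − 0.39 − 0.27 = 0.34.
Country 1: TFP = 6.5 − 4.446 − 1.08 − 0.884 = 0.09%.
Country 2: TFP = 0.8 − 0.585 − 0.729 + 0.578 = 0.064%.
Difference = 0.09 − (0.064) = 0.026 pp.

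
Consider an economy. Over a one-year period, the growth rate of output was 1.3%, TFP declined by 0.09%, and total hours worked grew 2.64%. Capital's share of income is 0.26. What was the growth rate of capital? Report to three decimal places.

-2.168%

Labor's share = 1 − 0.26 = 0.74.
gY = gA + 0.74×2.64 + 0.26×g.
0.26×g = 1.3 + 0.09 − 1.9536 = -0.5636.
g = -0.5636 / 0.26 = -2.16769%.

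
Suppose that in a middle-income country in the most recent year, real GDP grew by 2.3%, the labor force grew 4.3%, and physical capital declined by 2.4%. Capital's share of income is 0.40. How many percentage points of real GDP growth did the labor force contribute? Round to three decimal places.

Labor's share = 1 − 0.4 = 0.6.
Contribution = share × growth = 0.6 × 4.3 = 2.58 pp.

2.580 percentage points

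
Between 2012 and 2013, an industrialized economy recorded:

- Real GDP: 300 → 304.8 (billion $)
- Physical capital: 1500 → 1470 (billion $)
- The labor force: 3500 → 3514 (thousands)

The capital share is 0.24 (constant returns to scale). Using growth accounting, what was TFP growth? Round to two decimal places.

1.78%

Real GDP growth = (304.8 − 300) / 300 = 1.6%.
Physical capital growth = (1470 − 1500) / 1500 = -2%.
The labor force growth = (3514 − 3500) / 3500 = 0.4%.
Labor's share = 1 − 0.24 = 0.76.
Physical capital: 0.24 × (-2) = -0.48 pp.
The labor force: 0.76 × 0.4 = 0.304 pp.
TFP growth = 1.6 + 0.176 = 1.776%.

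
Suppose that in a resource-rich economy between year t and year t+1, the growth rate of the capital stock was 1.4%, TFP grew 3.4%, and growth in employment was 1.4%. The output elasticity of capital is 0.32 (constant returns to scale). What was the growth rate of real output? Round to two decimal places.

4.80%

Labor's share = 1 − 0.32 = 0.68.
The capital stock: 0.32 × 1.4 = 0.448 pp.
Employment: 0.68 × 1.4 = 0.952 pp.
Output growth = 3.4 + 1.4 = 4.8%.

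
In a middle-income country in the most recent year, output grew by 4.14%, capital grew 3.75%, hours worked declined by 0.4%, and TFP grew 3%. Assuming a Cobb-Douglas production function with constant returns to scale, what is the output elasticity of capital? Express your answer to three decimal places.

gY = gA + α·gK + (1−α)·gL, so gY − gA − gL = α(gK − gL).
4.14 − 3 + 0.4 = α × (3.75 − (-0.4)).
1.54 = 4.15 α, so α = 0.37108.

The output elasticity of capital is 0.371.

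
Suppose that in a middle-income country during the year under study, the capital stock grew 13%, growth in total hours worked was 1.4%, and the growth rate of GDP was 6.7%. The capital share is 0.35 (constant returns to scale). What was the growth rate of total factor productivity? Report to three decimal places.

Labor's share = 1 − 0.35 = 0.65.
The capital stock: 0.35 × 13 = 4.55 pp.
Total hours worked: 0.65 × 1.4 = 0.91 pp.
TFP growth = 6.7 − 5.46 = 1.24%.

1.240%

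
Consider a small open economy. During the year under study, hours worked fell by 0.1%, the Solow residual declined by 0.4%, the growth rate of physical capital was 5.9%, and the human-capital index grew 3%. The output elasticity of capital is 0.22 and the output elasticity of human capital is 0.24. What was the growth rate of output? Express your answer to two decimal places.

Labor's share = 1 − 0.22 − 0.24 = 0.54.
Physical capital: 0.22 × 5.9 = 1.298 pp.
The human-capital index: 0.24 × 3 = 0.72 pp.
Hours worked: 0.54 × (-0.1) = -0.054 pp.
Output growth = -0.4 + 1.964 = 1.564%.

1.56%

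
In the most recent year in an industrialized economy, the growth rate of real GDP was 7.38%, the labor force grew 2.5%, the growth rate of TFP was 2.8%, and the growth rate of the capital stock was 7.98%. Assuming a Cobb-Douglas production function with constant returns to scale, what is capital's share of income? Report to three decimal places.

gY = gA + α·gK + (1−α)·gL, so gY − gA − gL = α(gK − gL).
7.38 − 2.8 − 2.5 = α × (7.98 − 2.5).
2.08 = 5.48 α, so α = 0.37956.

Capital's share of income is 0.380.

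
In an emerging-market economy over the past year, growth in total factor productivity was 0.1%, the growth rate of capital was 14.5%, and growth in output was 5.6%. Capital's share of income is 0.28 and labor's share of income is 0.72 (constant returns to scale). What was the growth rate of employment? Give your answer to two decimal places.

Labor's share = 1 − 0.28 = 0.72.
gY = gA + 0.28×14.5 + 0.72×g.
0.72×g = 5.6 − 0.1 − 4.06 = 1.44.
g = 1.44 / 0.72 = 2%.

2.00%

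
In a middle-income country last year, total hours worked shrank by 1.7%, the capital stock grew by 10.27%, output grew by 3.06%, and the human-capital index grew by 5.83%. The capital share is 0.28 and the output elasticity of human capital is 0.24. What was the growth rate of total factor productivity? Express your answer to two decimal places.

Labor's share = 1 − 0.28 − 0.24 = 0.48.
The capital stock: 0.28 × 10.27 = 2.8756 pp.
The human-capital index: 0.24 × 5.83 = 1.3992 pp.
Total hours worked: 0.48 × (-1.7) = -0.816 pp.
TFP growth = 3.06 − 3.4588 = -0.3988%.

-0.40%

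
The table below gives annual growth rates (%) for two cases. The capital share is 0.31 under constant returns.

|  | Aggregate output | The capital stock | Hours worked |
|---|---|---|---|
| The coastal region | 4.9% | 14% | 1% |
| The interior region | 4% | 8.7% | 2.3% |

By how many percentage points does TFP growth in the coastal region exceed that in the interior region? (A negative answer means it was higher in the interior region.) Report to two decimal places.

Labor's share = 1 − 0.31 = 0.69.
The coastal region: TFP = 4.9 − 4.34 − 0.69 = -0.13%.
The interior region: TFP = 4 − 2.697 − 1.587 = -0.284%.
Difference = -0.13 − (-0.284) = 0.154 pp.

0.15 percentage points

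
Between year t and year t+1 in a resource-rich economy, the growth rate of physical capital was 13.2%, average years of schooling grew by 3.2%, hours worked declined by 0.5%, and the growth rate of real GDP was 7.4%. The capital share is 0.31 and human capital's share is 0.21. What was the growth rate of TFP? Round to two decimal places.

2.88%

Labor's share = 1 − 0.31 − 0.21 = 0.48.
Physical capital: 0.31 × 13.2 = 4.092 pp.
Average years of schooling: 0.21 × 3.2 = 0.672 pp.
Hours worked: 0.48 × (-0.5) = -0.24 pp.
TFP growth = 7.4 − 4.524 = 2.876%.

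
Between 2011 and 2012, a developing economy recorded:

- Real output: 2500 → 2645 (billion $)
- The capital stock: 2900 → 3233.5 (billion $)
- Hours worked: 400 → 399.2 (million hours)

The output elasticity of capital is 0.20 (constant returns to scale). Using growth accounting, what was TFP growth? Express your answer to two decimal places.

TFP grew 3.66%.

Real output growth = (2645 − 2500) / 2500 = 5.8%.
The capital stock growth = (3233.5 − 2900) / 2900 = 11.5%.
Hours worked growth = (399.2 − 400) / 400 = -0.2%.
Labor's share = 1 − 0.2 = 0.8.
The capital stock: 0.2 × 11.5 = 2.3 pp.
Hours worked: 0.8 × (-0.2) = -0.16 pp.
TFP growth = 5.8 − 2.14 = 3.66%.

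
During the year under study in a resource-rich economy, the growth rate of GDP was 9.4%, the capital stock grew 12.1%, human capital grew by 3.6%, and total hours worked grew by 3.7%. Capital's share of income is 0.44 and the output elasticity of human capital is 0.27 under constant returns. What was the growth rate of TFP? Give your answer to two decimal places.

Labor's share = 1 − 0.44 − 0.27 = 0.29.
The capital stock: 0.44 × 12.1 = 5.324 pp.
Human capital: 0.27 × 3.6 = 0.972 pp.
Total hours worked: 0.29 × 3.7 = 1.073 pp.
TFP growth = 9.4 − 7.369 = 2.031%.

2.03%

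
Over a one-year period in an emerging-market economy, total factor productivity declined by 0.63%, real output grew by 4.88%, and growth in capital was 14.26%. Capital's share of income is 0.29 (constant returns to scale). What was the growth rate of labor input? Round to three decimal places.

Labor input grew 1.936%.

Labor's share = 1 − 0.29 = 0.71.
gY = gA + 0.29×14.26 + 0.71×g.
0.71×g = 4.88 + 0.63 − 4.1354 = 1.3746.
g = 1.3746 / 0.71 = 1.93606%.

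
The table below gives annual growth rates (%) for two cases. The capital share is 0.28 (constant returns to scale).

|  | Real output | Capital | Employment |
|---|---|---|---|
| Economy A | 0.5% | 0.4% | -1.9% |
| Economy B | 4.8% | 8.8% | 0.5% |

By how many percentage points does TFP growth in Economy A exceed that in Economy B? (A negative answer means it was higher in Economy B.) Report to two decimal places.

-0.22 percentage points

Labor's share = 1 − 0.28 = 0.72.
Economy A: TFP = 0.5 − 0.112 + 1.368 = 1.756%.
Economy B: TFP = 4.8 − 2.464 − 0.36 = 1.976%.
Difference = 1.756 − (1.976) = -0.22 pp.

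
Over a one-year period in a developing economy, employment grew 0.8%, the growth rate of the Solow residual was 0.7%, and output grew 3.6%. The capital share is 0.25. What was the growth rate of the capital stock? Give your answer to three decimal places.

9.200%

Labor's share = 1 − 0.25 = 0.75.
gY = gA + 0.75×0.8 + 0.25×g.
0.25×g = 3.6 − 0.7 − 0.6 = 2.3.
g = 2.3 / 0.25 = 9.2%.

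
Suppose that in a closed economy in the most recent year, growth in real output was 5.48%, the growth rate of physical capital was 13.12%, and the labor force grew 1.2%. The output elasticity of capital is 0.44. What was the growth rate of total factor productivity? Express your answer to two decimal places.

-0.96%

Labor's share = 1 − 0.44 = 0.56.
Physical capital: 0.44 × 13.12 = 5.7728 pp.
The labor force: 0.56 × 1.2 = 0.672 pp.
TFP growth = 5.48 − 6.4448 = -0.9648%.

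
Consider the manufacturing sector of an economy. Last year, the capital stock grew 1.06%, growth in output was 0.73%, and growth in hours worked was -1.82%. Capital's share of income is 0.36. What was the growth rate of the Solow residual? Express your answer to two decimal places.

1.51%

Labor's share = 1 − 0.36 = 0.64.
The capital stock: 0.36 × 1.06 = 0.3816 pp.
Hours worked: 0.64 × (-1.82) = -1.1648 pp.
TFP growth = 0.73 + 0.7832 = 1.5132%.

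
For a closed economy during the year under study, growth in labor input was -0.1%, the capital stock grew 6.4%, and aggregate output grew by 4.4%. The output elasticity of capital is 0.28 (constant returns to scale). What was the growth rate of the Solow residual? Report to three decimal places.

Labor's share = 1 − 0.28 = 0.72.
The capital stock: 0.28 × 6.4 = 1.792 pp.
Labor input: 0.72 × (-0.1) = -0.072 pp.
TFP growth = 4.4 − 1.72 = 2.68%.

2.680%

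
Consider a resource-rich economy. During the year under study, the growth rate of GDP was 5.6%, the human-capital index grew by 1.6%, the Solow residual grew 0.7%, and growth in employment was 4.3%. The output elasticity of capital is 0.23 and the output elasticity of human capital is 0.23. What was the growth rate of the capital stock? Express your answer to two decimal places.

Labor's share = 1 − 0.23 − 0.23 = 0.54.
gY = gA + 0.23×1.6 + 0.54×4.3 + 0.23×g.
0.23×g = 5.6 − 0.7 − 2.69 = 2.21.
g = 2.21 / 0.23 = 9.6087%.

9.61%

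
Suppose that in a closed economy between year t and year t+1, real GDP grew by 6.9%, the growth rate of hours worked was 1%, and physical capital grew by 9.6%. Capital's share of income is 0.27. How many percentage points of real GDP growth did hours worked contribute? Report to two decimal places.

Labor's share = 1 − 0.27 = 0.73.
Contribution = share × growth = 0.73 × 1 = 0.73 pp.

0.73 percentage points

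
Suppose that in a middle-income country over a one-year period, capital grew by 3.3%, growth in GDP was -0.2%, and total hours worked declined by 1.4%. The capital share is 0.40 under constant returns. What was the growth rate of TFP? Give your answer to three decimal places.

-0.680%

Labor's share = 1 − 0.4 = 0.6.
Capital: 0.4 × 3.3 = 1.32 pp.
Total hours worked: 0.6 × (-1.4) = -0.84 pp.
TFP growth = -0.2 − 0.48 = -0.68%.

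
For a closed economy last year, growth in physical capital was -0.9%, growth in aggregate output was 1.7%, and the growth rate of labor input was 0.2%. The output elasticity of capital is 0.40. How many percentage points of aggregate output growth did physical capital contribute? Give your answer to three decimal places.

-0.360 pp

Contribution = share × growth = 0.4 × (-0.9) = -0.36 pp.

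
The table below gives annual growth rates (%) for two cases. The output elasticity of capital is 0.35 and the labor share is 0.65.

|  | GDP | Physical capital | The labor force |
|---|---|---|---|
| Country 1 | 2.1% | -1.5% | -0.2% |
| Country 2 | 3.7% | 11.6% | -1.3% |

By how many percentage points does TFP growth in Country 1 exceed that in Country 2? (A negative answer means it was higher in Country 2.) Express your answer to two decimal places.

2.27 percentage points

Labor's share = 1 − 0.35 = 0.65.
Country 1: TFP = 2.1 + 0.525 + 0.13 = 2.755%.
Country 2: TFP = 3.7 − 4.06 + 0.845 = 0.485%.
Difference = 2.755 − (0.485) = 2.27 pp.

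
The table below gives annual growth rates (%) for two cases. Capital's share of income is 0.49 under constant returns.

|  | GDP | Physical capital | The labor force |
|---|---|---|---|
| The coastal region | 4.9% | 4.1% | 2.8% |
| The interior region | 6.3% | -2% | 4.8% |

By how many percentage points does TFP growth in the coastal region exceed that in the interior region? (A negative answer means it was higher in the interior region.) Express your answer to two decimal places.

Labor's share = 1 − 0.49 = 0.51.
The coastal region: TFP = 4.9 − 2.009 − 1.428 = 1.463%.
The interior region: TFP = 6.3 + 0.98 − 2.448 = 4.832%.
Difference = 1.463 − (4.832) = -3.369 pp.

-3.37 percentage points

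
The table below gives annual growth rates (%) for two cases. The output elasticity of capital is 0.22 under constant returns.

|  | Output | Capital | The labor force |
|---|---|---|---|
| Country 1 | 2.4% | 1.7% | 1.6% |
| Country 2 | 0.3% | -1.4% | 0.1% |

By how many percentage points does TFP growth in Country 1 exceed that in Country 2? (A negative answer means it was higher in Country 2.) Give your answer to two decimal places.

0.25 percentage points

Labor's share = 1 − 0.22 = 0.78.
Country 1: TFP = 2.4 − 0.374 − 1.248 = 0.778%.
Country 2: TFP = 0.3 + 0.308 − 0.078 = 0.53%.
Difference = 0.778 − (0.53) = 0.248 pp.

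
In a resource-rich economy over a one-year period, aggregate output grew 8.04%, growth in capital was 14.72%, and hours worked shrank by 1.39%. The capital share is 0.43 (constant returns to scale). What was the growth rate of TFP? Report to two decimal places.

Labor's share = 1 − 0.43 = 0.57.
Capital: 0.43 × 14.72 = 6.3296 pp.
Hours worked: 0.57 × (-1.39) = -0.7923 pp.
TFP growth = 8.04 − 5.5373 = 2.5027%.

2.50%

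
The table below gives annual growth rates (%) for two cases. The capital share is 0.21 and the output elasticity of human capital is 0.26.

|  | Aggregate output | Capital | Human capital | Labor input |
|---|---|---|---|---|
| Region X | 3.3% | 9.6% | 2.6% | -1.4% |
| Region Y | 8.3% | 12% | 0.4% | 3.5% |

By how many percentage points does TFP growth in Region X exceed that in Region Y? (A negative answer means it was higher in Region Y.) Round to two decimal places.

Labor's share = 1 − 0.21 − 0.26 = 0.53.
Region X: TFP = 3.3 − 2.016 − 0.676 + 0.742 = 1.35%.
Region Y: TFP = 8.3 − 2.52 − 0.104 − 1.855 = 3.821%.
Difference = 1.35 − (3.821) = -2.471 pp.

-2.47 percentage points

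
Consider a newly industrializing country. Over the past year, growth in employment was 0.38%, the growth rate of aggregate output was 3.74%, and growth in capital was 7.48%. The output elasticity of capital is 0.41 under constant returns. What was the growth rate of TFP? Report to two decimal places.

TFP grew 0.45%.

Labor's share = 1 − 0.41 = 0.59.
Capital: 0.41 × 7.48 = 3.0668 pp.
Employment: 0.59 × 0.38 = 0.2242 pp.
TFP growth = 3.74 − 3.291 = 0.449%.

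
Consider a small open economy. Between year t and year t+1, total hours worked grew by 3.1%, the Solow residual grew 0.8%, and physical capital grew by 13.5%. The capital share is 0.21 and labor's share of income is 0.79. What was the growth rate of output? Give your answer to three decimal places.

Output grew 6.084%.

Labor's share = 1 − 0.21 = 0.79.
Physical capital: 0.21 × 13.5 = 2.835 pp.
Total hours worked: 0.79 × 3.1 = 2.449 pp.
Output growth = 0.8 + 5.284 = 6.084%.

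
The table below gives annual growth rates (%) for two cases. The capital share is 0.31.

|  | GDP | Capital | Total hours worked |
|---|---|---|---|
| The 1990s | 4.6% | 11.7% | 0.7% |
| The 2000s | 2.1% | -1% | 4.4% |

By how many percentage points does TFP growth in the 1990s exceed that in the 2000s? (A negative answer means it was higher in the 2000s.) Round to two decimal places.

1.12 percentage points

Labor's share = 1 − 0.31 = 0.69.
The 1990s: TFP = 4.6 − 3.627 − 0.483 = 0.49%.
The 2000s: TFP = 2.1 + 0.31 − 3.036 = -0.626%.
Difference = 0.49 − (-0.626) = 1.116 pp.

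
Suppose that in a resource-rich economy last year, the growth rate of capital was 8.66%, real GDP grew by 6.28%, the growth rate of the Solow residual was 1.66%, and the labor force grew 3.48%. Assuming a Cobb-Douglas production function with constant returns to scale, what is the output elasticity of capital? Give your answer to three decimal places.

gY = gA + α·gK + (1−α)·gL, so gY − gA − gL = α(gK − gL).
6.28 − 1.66 − 3.48 = α × (8.66 − 3.48).
1.14 = 5.18 α, so α = 0.22008.

The output elasticity of capital is 0.220.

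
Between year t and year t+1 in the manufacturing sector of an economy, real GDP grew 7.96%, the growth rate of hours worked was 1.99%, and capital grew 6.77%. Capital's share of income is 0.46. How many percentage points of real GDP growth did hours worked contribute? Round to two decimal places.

Labor's share = 1 − 0.46 = 0.54.
Contribution = share × growth = 0.54 × 1.99 = 1.0746 pp.

1.07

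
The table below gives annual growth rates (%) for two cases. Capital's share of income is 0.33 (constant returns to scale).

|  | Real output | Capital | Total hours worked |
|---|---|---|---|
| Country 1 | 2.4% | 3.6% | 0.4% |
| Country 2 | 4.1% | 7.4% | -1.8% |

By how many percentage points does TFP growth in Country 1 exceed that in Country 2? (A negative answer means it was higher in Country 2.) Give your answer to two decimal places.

-1.92 percentage points

Labor's share = 1 − 0.33 = 0.67.
Country 1: TFP = 2.4 − 1.188 − 0.268 = 0.944%.
Country 2: TFP = 4.1 − 2.442 + 1.206 = 2.864%.
Difference = 0.944 − (2.864) = -1.92 pp.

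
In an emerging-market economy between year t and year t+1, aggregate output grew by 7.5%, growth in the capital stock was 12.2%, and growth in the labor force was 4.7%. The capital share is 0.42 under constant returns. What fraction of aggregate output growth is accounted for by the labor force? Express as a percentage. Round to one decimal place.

Labor's share = 1 − 0.42 = 0.58.
The labor force contributed 0.58 × 4.7 = 2.726 pp.
Share of growth = 2.726 / 7.5 × 100 = 36.347%.

36.3%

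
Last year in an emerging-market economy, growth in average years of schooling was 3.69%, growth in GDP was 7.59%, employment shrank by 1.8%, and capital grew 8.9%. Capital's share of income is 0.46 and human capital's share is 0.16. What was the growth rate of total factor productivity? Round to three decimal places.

Total factor productivity growth was 3.590%.

Labor's share = 1 − 0.46 − 0.16 = 0.38.
Capital: 0.46 × 8.9 = 4.094 pp.
Average years of schooling: 0.16 × 3.69 = 0.5904 pp.
Employment: 0.38 × (-1.8) = -0.684 pp.
TFP growth = 7.59 − 4.0004 = 3.5896%.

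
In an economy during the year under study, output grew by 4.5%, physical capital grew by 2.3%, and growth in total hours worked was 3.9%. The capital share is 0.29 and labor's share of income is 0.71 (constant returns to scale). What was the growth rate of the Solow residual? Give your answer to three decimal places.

The Solow residual growth was 1.064%.

Labor's share = 1 − 0.29 = 0.71.
Physical capital: 0.29 × 2.3 = 0.667 pp.
Total hours worked: 0.71 × 3.9 = 2.769 pp.
TFP growth = 4.5 − 3.436 = 1.064%.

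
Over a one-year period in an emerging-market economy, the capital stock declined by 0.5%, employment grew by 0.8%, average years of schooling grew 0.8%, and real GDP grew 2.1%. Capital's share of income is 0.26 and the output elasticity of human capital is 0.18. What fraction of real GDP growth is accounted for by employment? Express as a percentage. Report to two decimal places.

Labor's share = 1 − 0.26 − 0.18 = 0.56.
Employment contributed 0.56 × 0.8 = 0.448 pp.
Share of growth = 0.448 / 2.1 × 100 = 21.3333%.

21.33%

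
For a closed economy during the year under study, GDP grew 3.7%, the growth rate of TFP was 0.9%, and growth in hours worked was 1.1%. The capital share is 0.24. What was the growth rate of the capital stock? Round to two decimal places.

8.18%

Labor's share = 1 − 0.24 = 0.76.
gY = gA + 0.76×1.1 + 0.24×g.
0.24×g = 3.7 − 0.9 − 0.836 = 1.964.
g = 1.964 / 0.24 = 8.1833%.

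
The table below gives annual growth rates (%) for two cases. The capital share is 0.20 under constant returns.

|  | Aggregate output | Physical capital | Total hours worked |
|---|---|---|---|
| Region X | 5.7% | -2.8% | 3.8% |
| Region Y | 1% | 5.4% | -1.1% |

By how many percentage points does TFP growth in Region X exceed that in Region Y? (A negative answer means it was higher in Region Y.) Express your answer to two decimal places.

2.42 percentage points

Labor's share = 1 − 0.2 = 0.8.
Region X: TFP = 5.7 + 0.56 − 3.04 = 3.22%.
Region Y: TFP = 1 − 1.08 + 0.88 = 0.8%.
Difference = 3.22 − (0.8) = 2.42 pp.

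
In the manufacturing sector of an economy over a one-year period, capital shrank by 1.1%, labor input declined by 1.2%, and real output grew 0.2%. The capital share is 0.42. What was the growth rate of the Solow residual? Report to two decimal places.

Labor's share = 1 − 0.42 = 0.58.
Capital: 0.42 × (-1.1) = -0.462 pp.
Labor input: 0.58 × (-1.2) = -0.696 pp.
TFP growth = 0.2 + 1.158 = 1.358%.

1.36%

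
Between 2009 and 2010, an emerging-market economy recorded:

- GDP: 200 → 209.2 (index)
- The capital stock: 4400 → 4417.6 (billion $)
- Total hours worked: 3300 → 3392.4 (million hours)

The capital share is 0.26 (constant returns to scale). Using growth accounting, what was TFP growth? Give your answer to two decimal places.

TFP growth was 2.42%.

GDP growth = (209.2 − 200) / 200 = 4.6%.
The capital stock growth = (4417.6 − 4400) / 4400 = 0.4%.
Total hours worked growth = (3392.4 − 3300) / 3300 = 2.8%.
Labor's share = 1 − 0.26 = 0.74.
The capital stock: 0.26 × 0.4 = 0.104 pp.
Total hours worked: 0.74 × 2.8 = 2.072 pp.
TFP growth = 4.6 − 2.176 = 2.424%.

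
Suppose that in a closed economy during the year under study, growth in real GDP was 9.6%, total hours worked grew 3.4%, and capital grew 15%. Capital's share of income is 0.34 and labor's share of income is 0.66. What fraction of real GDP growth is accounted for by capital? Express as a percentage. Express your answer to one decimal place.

Capital accounted for 53.1% of growth.

Capital contributed 0.34 × 15 = 5.1 pp.
Share of growth = 5.1 / 9.6 × 100 = 53.125%.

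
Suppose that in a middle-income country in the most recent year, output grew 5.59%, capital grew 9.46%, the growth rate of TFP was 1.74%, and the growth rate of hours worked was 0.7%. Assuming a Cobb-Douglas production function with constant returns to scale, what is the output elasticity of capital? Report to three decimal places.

The output elasticity of capital is 0.360.

gY = gA + α·gK + (1−α)·gL, so gY − gA − gL = α(gK − gL).
5.59 − 1.74 − 0.7 = α × (9.46 − 0.7).
3.15 = 8.76 α, so α = 0.35959.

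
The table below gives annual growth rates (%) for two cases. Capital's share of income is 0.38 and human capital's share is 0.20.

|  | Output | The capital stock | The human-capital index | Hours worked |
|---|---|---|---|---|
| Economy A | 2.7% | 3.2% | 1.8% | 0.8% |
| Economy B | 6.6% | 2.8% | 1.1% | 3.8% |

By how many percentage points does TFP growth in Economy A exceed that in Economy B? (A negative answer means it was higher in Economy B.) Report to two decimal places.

Labor's share = 1 − 0.38 − 0.2 = 0.42.
Economy A: TFP = 2.7 − 1.216 − 0.36 − 0.336 = 0.788%.
Economy B: TFP = 6.6 − 1.064 − 0.22 − 1.596 = 3.72%.
Difference = 0.788 − (3.72) = -2.932 pp.

-2.93 percentage points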